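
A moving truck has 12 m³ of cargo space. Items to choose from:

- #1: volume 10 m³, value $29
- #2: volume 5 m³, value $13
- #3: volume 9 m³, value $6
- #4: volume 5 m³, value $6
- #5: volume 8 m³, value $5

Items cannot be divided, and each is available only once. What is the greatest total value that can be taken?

$29

Check high-value combinations within 12 m³:
- #1: volume 10, value 29
- #2+#4: volume 5+5=10, value 13+6=19
- #2: volume 5, value 13
- #4: volume 5, value 6
- #3: volume 9, value 6
Best: $29.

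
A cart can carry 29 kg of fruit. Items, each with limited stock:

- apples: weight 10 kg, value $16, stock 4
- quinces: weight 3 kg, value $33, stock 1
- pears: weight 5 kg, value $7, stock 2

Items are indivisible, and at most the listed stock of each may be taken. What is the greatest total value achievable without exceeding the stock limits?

$72

Best selections within weight 29 and stock limits:
- 2×apples + 1×quinces + 1×pears: weight 28, value 72
- 2×apples + 1×quinces: weight 23, value 65
- 1×apples + 1×quinces + 2×pears: weight 23, value 63
- 1×apples + 1×quinces + 1×pears: weight 18, value 56
Best: $72.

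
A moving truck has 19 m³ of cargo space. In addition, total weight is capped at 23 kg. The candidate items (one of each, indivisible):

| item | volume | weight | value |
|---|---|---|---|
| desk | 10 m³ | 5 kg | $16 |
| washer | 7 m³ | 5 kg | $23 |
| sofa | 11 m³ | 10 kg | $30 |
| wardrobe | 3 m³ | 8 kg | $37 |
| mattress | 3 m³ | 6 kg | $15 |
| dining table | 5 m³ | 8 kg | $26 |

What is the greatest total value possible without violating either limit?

$86

Feasible sets respecting both limits:
- washer+wardrobe+dining table: volume 15, weight 21, value 86
- desk+wardrobe+dining table: volume 18, weight 21, value 79
- wardrobe+mattress+dining table: volume 11, weight 22, value 78
Best: $86.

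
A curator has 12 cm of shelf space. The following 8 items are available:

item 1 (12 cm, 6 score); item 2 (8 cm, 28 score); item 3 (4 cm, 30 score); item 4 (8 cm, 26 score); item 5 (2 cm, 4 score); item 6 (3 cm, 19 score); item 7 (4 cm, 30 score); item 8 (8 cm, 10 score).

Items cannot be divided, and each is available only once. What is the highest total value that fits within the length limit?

79 score

Check high-value combinations within 12 cm:
- item 3+item 6+item 7: length 4+3+4=11, value 30+19+30=79
- item 3+item 5+item 7: length 4+2+4=10, value 30+4+30=64
- item 3+item 7: length 4+4=8, value 30+30=60
- item 2+item 3: length 8+4=12, value 28+30=58
Best: 79 score.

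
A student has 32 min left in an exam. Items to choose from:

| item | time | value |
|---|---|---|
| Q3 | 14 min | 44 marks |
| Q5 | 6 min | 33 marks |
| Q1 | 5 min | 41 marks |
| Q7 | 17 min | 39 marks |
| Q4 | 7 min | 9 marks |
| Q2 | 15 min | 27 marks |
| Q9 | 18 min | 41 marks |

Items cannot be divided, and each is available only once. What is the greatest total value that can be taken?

Check high-value combinations within 32 min:
- Q3+Q5+Q1+Q4: time 14+6+5+7=32, value 44+33+41+9=127
- Q3+Q5+Q1: time 14+6+5=25, value 44+33+41=118
- Q5+Q1+Q9: time 6+5+18=29, value 33+41+41=115
- Q5+Q1+Q7: time 6+5+17=28, value 33+41+39=113
- Q5+Q1+Q2: time 6+5+15=26, value 33+41+27=101
Best: 127 marks.

127 marks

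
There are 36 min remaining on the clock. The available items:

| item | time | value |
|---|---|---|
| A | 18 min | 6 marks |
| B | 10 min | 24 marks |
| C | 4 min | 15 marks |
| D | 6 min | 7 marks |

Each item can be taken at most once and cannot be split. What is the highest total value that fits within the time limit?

46 marks

Check high-value combinations within 36 min:
- B+C+D: time 10+4+6=20, value 24+15+7=46
- A+B+C: time 18+10+4=32, value 6+24+15=45
- B+C: time 10+4=14, value 24+15=39
Best: 46 marks.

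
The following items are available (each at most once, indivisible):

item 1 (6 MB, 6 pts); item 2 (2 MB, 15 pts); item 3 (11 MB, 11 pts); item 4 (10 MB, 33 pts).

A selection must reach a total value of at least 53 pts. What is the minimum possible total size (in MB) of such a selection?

18

Subsets with value ≥ 53, sorted by total size:
- item 1+item 2+item 4: size 18, value 54
- item 2+item 3+item 4: size 23, value 59
- item 1+item 2+item 3+item 4: size 29, value 65
Minimum size: 18 MB.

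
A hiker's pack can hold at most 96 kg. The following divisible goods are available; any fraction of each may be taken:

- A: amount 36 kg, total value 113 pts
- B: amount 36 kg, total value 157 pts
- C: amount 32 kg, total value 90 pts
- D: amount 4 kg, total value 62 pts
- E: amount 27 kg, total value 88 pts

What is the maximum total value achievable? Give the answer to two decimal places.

Take in order of value per unit:
- D (62/4 per unit): all 4 → value 62, running total 62.00
- B (157/36 per unit): all 36 → value 157, running total 219.00
- E (88/27 per unit): all 27 → value 88, running total 307.00
- A (113/36 per unit): 29 of 36 → value 29×113/36 = 91.0278, running total 398.03
Total 398.03.

398.03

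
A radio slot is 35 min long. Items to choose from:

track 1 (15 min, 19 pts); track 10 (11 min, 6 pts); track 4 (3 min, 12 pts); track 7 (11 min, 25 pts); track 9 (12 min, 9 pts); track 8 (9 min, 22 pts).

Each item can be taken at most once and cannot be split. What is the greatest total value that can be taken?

Check high-value combinations within 35 min:
- track 4+track 7+track 9+track 8: duration 3+11+12+9=35, value 12+25+9+22=68
- track 1+track 7+track 8: duration 15+11+9=35, value 19+25+22=66
- track 10+track 4+track 7+track 8: duration 11+3+11+9=34, value 6+12+25+22=65
- track 4+track 7+track 8: duration 3+11+9=23, value 12+25+22=59
Best: 68 pts.

68 pts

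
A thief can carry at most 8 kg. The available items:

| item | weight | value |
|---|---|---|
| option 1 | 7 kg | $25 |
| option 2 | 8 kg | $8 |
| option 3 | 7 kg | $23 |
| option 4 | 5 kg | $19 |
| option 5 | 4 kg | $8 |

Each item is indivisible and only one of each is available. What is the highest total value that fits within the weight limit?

$25

Check high-value combinations within 8 kg:
- option 1: weight 7, value 25
- option 3: weight 7, value 23
- option 4: weight 5, value 19
Best: $25.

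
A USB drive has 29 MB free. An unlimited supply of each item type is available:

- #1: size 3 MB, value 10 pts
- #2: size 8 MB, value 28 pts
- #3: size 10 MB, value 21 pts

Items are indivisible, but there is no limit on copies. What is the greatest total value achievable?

98 pts

Best value-per-unit is #2 at 28/8; filling with it alone gives 3×28 = 84.
Optimal mix: 7×#1 + 1×#2 → size 29, value 98.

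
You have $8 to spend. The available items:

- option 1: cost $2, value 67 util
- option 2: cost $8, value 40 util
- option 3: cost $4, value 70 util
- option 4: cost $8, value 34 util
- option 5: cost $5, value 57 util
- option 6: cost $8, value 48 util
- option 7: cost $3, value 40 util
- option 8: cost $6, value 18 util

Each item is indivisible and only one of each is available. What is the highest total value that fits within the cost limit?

137 util

Check high-value combinations within $8:
- option 1+option 3: cost 2+4=6, value 67+70=137
- option 1+option 5: cost 2+5=7, value 67+57=124
- option 3+option 7: cost 4+3=7, value 70+40=110
- option 1+option 7: cost 2+3=5, value 67+40=107
Best: 137 util.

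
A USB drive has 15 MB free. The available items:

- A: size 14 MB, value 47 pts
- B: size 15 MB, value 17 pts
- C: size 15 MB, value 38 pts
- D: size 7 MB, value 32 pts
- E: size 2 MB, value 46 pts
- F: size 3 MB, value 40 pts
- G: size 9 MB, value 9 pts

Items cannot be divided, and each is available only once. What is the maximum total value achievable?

118 pts

Check high-value combinations within 15 MB:
- D+E+F: size 7+2+3=12, value 32+46+40=118
- E+F+G: size 2+3+9=14, value 46+40+9=95
- E+F: size 2+3=5, value 46+40=86
- D+E: size 7+2=9, value 32+46=78
Best: 118 pts.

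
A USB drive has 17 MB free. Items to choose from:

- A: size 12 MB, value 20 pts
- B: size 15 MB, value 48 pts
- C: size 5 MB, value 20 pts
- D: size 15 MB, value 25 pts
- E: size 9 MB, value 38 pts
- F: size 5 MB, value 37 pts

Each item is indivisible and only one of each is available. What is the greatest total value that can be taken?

Check high-value combinations within 17 MB:
- E+F: size 9+5=14, value 38+37=75
- C+E: size 5+9=14, value 20+38=58
- C+F: size 5+5=10, value 20+37=57
Best: 75 pts.

75 pts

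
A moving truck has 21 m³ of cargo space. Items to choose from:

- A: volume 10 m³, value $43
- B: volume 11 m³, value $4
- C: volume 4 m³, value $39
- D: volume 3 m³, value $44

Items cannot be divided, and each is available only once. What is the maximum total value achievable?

$126

Check high-value combinations within 21 m³:
- A+C+D: volume 10+4+3=17, value 43+39+44=126
- A+D: volume 10+3=13, value 43+44=87
- B+C+D: volume 11+4+3=18, value 4+39+44=87
- C+D: volume 4+3=7, value 39+44=83
Best: $126.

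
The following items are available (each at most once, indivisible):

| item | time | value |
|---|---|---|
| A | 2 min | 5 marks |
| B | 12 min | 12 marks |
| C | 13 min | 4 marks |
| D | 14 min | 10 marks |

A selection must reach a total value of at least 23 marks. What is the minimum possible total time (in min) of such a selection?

Subsets with value ≥ 23, sorted by total time:
- A+B+D: time 28, value 27
- B+C+D: time 39, value 26
Minimum time: 28 min.

28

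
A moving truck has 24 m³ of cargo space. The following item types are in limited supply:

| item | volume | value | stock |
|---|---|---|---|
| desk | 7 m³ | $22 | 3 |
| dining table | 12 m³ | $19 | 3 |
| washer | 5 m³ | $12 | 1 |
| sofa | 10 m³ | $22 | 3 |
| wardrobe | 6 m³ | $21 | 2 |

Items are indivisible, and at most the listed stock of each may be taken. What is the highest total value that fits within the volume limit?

$76

Top feasible selections:
- 1×desk + 1×washer + 2×wardrobe: volume 24, value 76
- 3×desk: volume 21, value 66
- 2×desk + 1×sofa: volume 24, value 66
Best: $76.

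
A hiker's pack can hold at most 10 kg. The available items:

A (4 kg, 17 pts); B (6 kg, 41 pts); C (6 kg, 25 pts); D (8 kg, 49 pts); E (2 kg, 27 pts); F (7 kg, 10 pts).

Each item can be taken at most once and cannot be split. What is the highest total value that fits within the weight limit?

This is a 0/1 knapsack; check combinations near the capacity.
- D+E: weight 8+2=10, value 49+27=76
- B+E: weight 6+2=8, value 41+27=68
- A+B: weight 4+6=10, value 17+41=58
- C+E: weight 6+2=8, value 25+27=52
Best: 76 pts.

76 pts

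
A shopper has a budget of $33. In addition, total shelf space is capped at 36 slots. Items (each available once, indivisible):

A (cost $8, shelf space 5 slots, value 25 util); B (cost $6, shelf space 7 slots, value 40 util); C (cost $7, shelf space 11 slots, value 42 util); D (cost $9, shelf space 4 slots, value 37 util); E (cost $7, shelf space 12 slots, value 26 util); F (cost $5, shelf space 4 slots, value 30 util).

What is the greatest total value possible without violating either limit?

Feasible sets respecting both limits:
- B+C+D+F: cost 27, shelf space 26, value 149
- B+C+D+E: cost 29, shelf space 34, value 145
- A+B+C+D: cost 30, shelf space 27, value 144
- B+C+E+F: cost 25, shelf space 34, value 138
Best: 149 util.

149 util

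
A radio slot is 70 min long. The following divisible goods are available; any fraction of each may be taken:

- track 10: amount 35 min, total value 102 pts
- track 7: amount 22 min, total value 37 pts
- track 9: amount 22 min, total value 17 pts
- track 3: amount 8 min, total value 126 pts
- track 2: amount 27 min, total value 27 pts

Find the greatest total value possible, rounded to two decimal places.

270.00

Take in order of value per unit:
- track 3 (126/8 per unit): all 8 → value 126, running total 126.00
- track 10 (102/35 per unit): all 35 → value 102, running total 228.00
- track 7 (37/22 per unit): all 22 → value 37, running total 265.00
- track 2 (27/27 per unit): 5 of 27 → value 5×27/27 = 5.0000, running total 270.00
Total 270.00.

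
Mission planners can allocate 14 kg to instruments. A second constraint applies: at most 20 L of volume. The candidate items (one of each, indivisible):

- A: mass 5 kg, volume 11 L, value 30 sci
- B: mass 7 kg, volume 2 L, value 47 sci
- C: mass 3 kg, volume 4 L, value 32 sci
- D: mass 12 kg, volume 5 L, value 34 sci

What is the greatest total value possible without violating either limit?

Feasible sets respecting both limits:
- B+C: mass 10, volume 6, value 79
- A+B: mass 12, volume 13, value 77
- A+C: mass 8, volume 15, value 62
- B: mass 7, volume 2, value 47
Best: 79 sci.

79 sci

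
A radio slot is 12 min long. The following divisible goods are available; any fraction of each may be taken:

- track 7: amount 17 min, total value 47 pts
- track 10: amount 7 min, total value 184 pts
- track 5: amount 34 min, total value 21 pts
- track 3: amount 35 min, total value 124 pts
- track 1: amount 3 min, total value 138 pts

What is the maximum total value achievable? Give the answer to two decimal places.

329.09

Take in order of value per unit:
- track 1 (138/3 per unit): all 3 → value 138, running total 138.00
- track 10 (184/7 per unit): all 7 → value 184, running total 322.00
- track 3 (124/35 per unit): 2 of 35 → value 2×124/35 = 7.0857, running total 329.09
Total 329.09.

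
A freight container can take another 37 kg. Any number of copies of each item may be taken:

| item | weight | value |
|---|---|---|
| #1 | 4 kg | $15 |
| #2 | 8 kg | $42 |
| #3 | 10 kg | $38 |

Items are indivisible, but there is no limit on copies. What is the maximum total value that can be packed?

Best value-per-unit is #2 at 42/8; filling with it alone gives 4×42 = 168.
Optimal mix: 1×#1 + 4×#2 → weight 36, value 183.

$183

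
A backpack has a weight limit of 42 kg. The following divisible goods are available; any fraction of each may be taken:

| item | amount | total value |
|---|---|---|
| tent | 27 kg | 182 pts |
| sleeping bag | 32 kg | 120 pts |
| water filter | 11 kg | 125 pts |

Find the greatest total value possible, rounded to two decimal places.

Take in order of value per unit:
- water filter (125/11 per unit): all 11 → value 125, running total 125.00
- tent (182/27 per unit): all 27 → value 182, running total 307.00
- sleeping bag (120/32 per unit): 4 of 32 → value 4×120/32 = 15.0000, running total 322.00
Total 322.00.

322.00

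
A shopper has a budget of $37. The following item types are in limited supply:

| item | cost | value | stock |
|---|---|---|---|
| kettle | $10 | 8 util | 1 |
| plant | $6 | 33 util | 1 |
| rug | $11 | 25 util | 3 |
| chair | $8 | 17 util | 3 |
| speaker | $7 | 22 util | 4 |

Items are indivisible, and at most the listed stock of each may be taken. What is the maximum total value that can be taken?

121 util

Best selections within cost 37 and stock limits:
- 1×plant + 4×speaker: cost 34, value 121
- 1×plant + 1×chair + 3×speaker: cost 35, value 116
- 1×plant + 2×chair + 2×speaker: cost 36, value 111
Best: 121 util.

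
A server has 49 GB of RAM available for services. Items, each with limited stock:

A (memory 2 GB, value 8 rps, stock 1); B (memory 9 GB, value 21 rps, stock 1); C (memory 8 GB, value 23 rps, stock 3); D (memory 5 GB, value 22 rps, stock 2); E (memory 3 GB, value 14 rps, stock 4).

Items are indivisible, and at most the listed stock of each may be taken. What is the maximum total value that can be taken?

177 rps

Best selections within memory 49 and stock limits:
- 1×A + 3×C + 2×D + 4×E: memory 48, value 177
- 1×A + 1×B + 2×C + 2×D + 4×E: memory 49, value 175
- 3×C + 2×D + 4×E: memory 46, value 169
- 1×B + 2×C + 2×D + 4×E: memory 47, value 167
Best: 177 rps.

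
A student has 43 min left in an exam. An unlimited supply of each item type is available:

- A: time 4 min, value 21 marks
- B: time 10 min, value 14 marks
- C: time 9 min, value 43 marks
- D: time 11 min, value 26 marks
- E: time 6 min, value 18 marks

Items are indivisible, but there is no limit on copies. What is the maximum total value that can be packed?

Best value-per-unit is A at 21/4; filling with it alone gives 10×21 = 210.
Optimal mix: 4×A + 3×C → time 43, value 213.

213 marks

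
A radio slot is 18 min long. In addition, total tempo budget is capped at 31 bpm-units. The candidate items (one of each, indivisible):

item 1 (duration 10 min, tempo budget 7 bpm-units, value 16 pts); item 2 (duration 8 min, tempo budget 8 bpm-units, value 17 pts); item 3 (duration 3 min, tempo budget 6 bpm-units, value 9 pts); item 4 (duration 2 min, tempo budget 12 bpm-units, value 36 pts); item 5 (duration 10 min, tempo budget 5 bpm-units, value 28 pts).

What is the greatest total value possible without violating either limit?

Feasible sets respecting both limits:
- item 3+item 4+item 5: duration 15, tempo budget 23, value 73
- item 4+item 5: duration 12, tempo budget 17, value 64
- item 2+item 3+item 4: duration 13, tempo budget 26, value 62
Best: 73 pts.

73 pts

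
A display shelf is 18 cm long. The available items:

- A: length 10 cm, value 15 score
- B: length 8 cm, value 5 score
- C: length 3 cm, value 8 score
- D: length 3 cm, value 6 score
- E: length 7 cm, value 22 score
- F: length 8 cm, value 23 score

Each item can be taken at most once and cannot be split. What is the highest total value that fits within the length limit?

53 score

Check high-value combinations within 18 cm:
- C+E+F: length 3+7+8=18, value 8+22+23=53
- D+E+F: length 3+7+8=18, value 6+22+23=51
- E+F: length 7+8=15, value 22+23=45
- A+F: length 10+8=18, value 15+23=38
Best: 53 score.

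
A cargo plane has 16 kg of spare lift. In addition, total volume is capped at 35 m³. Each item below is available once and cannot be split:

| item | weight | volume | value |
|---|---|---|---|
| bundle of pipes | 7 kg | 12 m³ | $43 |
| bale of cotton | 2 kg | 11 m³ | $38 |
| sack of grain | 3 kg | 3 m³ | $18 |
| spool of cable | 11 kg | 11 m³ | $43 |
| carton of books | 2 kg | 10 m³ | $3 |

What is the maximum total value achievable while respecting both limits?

Feasible sets respecting both limits:
- bundle of pipes+bale of cotton+sack of grain: weight 12, volume 26, value 99
- bale of cotton+sack of grain+spool of cable: weight 16, volume 25, value 99
- bundle of pipes+bale of cotton+carton of books: weight 11, volume 33, value 84
Best: $99.

$99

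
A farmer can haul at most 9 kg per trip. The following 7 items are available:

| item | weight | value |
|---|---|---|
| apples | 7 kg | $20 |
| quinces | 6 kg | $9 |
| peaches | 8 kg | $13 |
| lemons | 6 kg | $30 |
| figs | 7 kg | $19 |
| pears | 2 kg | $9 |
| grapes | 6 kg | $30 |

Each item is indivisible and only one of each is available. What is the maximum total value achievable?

$39

Check high-value combinations within 9 kg:
- lemons+pears: weight 6+2=8, value 30+9=39
- pears+grapes: weight 2+6=8, value 9+30=39
- lemons: weight 6, value 30
- grapes: weight 6, value 30
- apples+pears: weight 7+2=9, value 20+9=29
Best: $39.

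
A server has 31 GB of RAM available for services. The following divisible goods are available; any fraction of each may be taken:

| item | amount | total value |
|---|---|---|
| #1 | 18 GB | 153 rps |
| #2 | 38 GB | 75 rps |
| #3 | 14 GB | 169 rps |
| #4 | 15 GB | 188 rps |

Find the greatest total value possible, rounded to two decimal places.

374.00

Take in order of value per unit:
- #4 (188/15 per unit): all 15 → value 188, running total 188.00
- #3 (169/14 per unit): all 14 → value 169, running total 357.00
- #1 (153/18 per unit): 2 of 18 → value 2×153/18 = 17.0000, running total 374.00
Total 374.00.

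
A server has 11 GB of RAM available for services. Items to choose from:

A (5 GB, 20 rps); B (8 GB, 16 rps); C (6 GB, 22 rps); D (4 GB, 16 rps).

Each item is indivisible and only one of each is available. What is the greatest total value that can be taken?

Check high-value combinations within 11 GB:
- A+C: memory 5+6=11, value 20+22=42
- C+D: memory 6+4=10, value 22+16=38
- A+D: memory 5+4=9, value 20+16=36
- C: memory 6, value 22
- A: memory 5, value 20
Best: 42 rps.

42 rps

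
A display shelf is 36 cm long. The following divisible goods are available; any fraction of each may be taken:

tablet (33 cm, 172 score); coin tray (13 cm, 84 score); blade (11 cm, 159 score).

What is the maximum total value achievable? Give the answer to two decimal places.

Take in order of value per unit:
- blade (159/11 per unit): all 11 → value 159, running total 159.00
- coin tray (84/13 per unit): all 13 → value 84, running total 243.00
- tablet (172/33 per unit): 12 of 33 → value 12×172/33 = 62.5455, running total 305.55
Total 305.55.

305.55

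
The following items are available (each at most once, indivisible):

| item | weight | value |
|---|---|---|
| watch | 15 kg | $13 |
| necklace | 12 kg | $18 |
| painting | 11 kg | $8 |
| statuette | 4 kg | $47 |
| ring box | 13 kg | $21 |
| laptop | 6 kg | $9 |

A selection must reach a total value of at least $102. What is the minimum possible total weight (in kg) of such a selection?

46

Subsets with value ≥ 102, sorted by total weight:
- necklace+painting+statuette+ring box+laptop: weight 46, value 103
- watch+necklace+statuette+ring box+laptop: weight 50, value 108
Minimum weight: 46 kg.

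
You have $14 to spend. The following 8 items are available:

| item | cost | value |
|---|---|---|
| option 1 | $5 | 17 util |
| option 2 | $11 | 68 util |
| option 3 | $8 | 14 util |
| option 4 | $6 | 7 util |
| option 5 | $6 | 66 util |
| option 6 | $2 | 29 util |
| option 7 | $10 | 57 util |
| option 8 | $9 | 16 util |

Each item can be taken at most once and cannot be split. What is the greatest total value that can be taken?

112 util

Check high-value combinations within $14:
- option 1+option 5+option 6: cost 5+6+2=13, value 17+66+29=112
- option 4+option 5+option 6: cost 6+6+2=14, value 7+66+29=102
- option 2+option 6: cost 11+2=13, value 68+29=97
- option 5+option 6: cost 6+2=8, value 66+29=95
- option 6+option 7: cost 2+10=12, value 29+57=86
Best: 112 util.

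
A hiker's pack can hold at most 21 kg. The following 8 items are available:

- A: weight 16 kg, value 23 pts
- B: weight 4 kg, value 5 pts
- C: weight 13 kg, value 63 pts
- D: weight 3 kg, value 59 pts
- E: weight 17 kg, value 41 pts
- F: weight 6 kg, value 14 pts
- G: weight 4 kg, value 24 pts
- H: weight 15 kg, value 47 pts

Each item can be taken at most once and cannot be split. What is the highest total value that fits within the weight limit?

Check high-value combinations within 21 kg:
- C+D+G: weight 13+3+4=20, value 63+59+24=146
- B+C+D: weight 4+13+3=20, value 5+63+59=127
- C+D: weight 13+3=16, value 63+59=122
- D+H: weight 3+15=18, value 59+47=106
Best: 146 pts.

146 pts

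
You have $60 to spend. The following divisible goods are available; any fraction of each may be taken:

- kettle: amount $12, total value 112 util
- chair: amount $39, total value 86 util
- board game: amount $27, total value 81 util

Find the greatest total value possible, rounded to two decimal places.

239.31

Take in order of value per unit:
- kettle (112/12 per unit): all 12 → value 112, running total 112.00
- board game (81/27 per unit): all 27 → value 81, running total 193.00
- chair (86/39 per unit): 21 of 39 → value 21×86/39 = 46.3077, running total 239.31
Total 239.31.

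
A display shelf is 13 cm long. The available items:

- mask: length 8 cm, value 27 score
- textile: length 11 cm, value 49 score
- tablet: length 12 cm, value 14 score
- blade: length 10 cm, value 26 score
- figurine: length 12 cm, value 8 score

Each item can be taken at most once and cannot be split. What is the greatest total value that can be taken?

49 score

Check high-value combinations within 13 cm:
- textile: length 11, value 49
- mask: length 8, value 27
- blade: length 10, value 26
Best: 49 score.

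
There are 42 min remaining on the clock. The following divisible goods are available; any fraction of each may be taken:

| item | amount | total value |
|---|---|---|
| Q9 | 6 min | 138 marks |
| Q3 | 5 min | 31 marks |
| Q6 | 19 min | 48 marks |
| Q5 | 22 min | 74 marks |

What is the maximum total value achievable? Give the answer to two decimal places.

265.74

Take in order of value per unit:
- Q9 (138/6 per unit): all 6 → value 138, running total 138.00
- Q3 (31/5 per unit): all 5 → value 31, running total 169.00
- Q5 (74/22 per unit): all 22 → value 74, running total 243.00
- Q6 (48/19 per unit): 9 of 19 → value 9×48/19 = 22.7368, running total 265.74
Total 265.74.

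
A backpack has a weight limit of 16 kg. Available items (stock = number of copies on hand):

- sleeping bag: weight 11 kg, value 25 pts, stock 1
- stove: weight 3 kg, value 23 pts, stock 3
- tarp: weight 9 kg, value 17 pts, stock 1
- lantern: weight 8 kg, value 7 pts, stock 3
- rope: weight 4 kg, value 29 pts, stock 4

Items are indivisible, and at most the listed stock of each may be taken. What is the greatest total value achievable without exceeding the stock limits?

116 pts

Top feasible selections:
- 4×rope: weight 16, value 116
- 1×stove + 3×rope: weight 15, value 110
Best: 116 pts.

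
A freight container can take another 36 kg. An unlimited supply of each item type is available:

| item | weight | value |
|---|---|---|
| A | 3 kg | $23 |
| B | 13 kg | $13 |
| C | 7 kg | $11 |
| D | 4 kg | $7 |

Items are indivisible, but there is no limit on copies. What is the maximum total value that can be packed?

Best value-per-unit is A at 23/3, and filling with it alone uses weight 12×3=36. No mix of the others beats 12×23 = 276.

$276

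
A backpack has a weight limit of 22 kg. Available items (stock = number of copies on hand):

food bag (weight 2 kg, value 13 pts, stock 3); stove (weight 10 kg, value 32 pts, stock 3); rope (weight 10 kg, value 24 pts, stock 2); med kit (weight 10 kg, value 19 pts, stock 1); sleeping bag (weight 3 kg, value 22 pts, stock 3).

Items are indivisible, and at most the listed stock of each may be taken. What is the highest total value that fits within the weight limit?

115 pts

Best selections within weight 22 and stock limits:
- 3×food bag + 1×stove + 2×sleeping bag: weight 22, value 115
- 1×food bag + 1×stove + 3×sleeping bag: weight 21, value 111
- 3×food bag + 1×rope + 2×sleeping bag: weight 22, value 107
Best: 115 pts.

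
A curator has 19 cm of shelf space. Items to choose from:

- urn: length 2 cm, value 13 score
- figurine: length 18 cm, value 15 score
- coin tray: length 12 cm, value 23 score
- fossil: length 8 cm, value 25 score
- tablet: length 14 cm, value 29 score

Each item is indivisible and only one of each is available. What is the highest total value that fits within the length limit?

Check high-value combinations within 19 cm:
- urn+tablet: length 2+14=16, value 13+29=42
- urn+fossil: length 2+8=10, value 13+25=38
- urn+coin tray: length 2+12=14, value 13+23=36
- tablet: length 14, value 29
- fossil: length 8, value 25
Best: 42 score.

42 score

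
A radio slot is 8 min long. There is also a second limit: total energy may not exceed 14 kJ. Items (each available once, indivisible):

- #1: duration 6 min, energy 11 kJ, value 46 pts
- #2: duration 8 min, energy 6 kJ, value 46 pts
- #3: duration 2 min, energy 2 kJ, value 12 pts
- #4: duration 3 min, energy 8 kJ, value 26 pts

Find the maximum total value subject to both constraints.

Feasible sets respecting both limits:
- #1+#3: duration 8, energy 13, value 58
- #1: duration 6, energy 11, value 46
- #2: duration 8, energy 6, value 46
Best: 58 pts.

58 pts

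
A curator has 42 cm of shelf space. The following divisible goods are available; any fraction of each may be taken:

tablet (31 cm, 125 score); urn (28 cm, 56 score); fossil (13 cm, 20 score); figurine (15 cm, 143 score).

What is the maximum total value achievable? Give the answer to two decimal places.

251.87

Take in order of value per unit:
- figurine (143/15 per unit): all 15 → value 143, running total 143.00
- tablet (125/31 per unit): 27 of 31 → value 27×125/31 = 108.8710, running total 251.87
Total 251.87.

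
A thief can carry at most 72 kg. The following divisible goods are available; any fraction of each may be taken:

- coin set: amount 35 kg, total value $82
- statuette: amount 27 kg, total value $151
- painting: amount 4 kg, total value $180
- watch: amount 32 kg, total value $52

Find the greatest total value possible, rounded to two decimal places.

422.75

Take in order of value per unit:
- painting (180/4 per unit): all 4 → value 180, running total 180.00
- statuette (151/27 per unit): all 27 → value 151, running total 331.00
- coin set (82/35 per unit): all 35 → value 82, running total 413.00
- watch (52/32 per unit): 6 of 32 → value 6×52/32 = 9.7500, running total 422.75
Total 422.75.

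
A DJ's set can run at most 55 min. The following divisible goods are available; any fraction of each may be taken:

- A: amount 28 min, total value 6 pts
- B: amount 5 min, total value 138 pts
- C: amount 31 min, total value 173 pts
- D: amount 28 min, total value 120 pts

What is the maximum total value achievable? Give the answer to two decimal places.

392.43

Take in order of value per unit:
- B (138/5 per unit): all 5 → value 138, running total 138.00
- C (173/31 per unit): all 31 → value 173, running total 311.00
- D (120/28 per unit): 19 of 28 → value 19×120/28 = 81.4286, running total 392.43
Total 392.43.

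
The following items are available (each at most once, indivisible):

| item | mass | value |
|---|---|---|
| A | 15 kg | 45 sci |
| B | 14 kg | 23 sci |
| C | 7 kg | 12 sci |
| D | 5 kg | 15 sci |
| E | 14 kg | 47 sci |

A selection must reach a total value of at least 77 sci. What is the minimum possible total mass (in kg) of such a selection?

29

Subsets with value ≥ 77, sorted by total mass:
- A+E: mass 29, value 92
- B+D+E: mass 33, value 85
- A+D+E: mass 34, value 107
Minimum mass: 29 kg.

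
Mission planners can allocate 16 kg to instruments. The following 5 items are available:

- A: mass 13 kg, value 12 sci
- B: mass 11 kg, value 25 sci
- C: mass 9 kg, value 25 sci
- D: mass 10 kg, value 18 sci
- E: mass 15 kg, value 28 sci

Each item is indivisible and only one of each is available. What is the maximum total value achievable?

This is a 0/1 knapsack; check combinations near the capacity.
- E: mass 15, value 28
- C: mass 9, value 25
- B: mass 11, value 25
- D: mass 10, value 18
- A: mass 13, value 12
Best: 28 sci.

28 sci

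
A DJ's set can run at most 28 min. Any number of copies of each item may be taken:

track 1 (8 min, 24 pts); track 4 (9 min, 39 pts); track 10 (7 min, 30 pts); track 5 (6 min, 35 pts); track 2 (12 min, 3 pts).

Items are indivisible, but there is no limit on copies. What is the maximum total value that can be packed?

Best value-per-unit is track 5 at 35/6; filling with it alone gives 4×35 = 140.
Optimal mix: 1×track 4 + 3×track 5 → duration 27, value 144.

144 pts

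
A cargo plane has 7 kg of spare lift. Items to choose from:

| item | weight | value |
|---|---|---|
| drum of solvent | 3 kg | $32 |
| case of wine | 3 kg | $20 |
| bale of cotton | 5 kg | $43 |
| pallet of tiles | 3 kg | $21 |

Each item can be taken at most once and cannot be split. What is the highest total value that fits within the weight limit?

Check high-value combinations within 7 kg:
- drum of solvent+pallet of tiles: weight 3+3=6, value 32+21=53
- drum of solvent+case of wine: weight 3+3=6, value 32+20=52
- bale of cotton: weight 5, value 43
- case of wine+pallet of tiles: weight 3+3=6, value 20+21=41
- drum of solvent: weight 3, value 32
Best: $53.

$53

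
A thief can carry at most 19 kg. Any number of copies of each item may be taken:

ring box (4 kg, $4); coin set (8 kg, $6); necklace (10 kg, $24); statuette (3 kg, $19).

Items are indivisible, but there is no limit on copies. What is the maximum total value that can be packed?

$114

Best value-per-unit is statuette at 19/3, and filling with it alone uses weight 6×3=18. No mix of the others beats 6×19 = 114.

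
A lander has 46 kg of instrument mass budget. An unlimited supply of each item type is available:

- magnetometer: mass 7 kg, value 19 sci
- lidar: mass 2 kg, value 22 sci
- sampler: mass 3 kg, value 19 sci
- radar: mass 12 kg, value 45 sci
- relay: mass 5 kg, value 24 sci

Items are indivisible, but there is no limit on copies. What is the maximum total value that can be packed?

Best value-per-unit is lidar at 22/2, and filling with it alone uses mass 23×2=46. No mix of the others beats 23×22 = 506.

506 sci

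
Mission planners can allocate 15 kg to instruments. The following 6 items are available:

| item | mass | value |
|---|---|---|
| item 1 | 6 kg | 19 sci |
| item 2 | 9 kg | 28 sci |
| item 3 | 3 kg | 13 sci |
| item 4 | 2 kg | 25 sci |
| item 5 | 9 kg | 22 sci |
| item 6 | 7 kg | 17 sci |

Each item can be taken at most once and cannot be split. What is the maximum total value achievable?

Check high-value combinations within 15 kg:
- item 2+item 3+item 4: mass 9+3+2=14, value 28+13+25=66
- item 1+item 4+item 6: mass 6+2+7=15, value 19+25+17=61
- item 3+item 4+item 5: mass 3+2+9=14, value 13+25+22=60
Best: 66 sci.

66 sci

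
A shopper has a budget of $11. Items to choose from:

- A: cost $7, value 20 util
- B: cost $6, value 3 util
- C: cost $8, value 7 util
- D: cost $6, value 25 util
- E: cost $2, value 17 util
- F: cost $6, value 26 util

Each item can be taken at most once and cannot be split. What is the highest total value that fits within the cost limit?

Check high-value combinations within $11:
- E+F: cost 2+6=8, value 17+26=43
- D+E: cost 6+2=8, value 25+17=42
- A+E: cost 7+2=9, value 20+17=37
- F: cost 6, value 26
Best: 43 util.

43 util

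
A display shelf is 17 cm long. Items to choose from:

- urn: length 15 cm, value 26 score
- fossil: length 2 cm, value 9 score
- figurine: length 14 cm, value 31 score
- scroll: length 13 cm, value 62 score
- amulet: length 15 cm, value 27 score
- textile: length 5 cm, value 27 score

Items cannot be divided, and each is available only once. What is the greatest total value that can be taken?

Check high-value combinations within 17 cm:
- fossil+scroll: length 2+13=15, value 9+62=71
- scroll: length 13, value 62
- fossil+figurine: length 2+14=16, value 9+31=40
Best: 71 score.

71 score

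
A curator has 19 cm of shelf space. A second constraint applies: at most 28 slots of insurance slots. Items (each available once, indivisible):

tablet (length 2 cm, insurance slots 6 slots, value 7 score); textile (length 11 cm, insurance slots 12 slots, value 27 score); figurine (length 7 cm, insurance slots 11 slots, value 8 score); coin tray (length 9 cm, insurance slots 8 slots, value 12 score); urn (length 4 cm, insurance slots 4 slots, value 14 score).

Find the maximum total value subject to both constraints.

48 score

Feasible sets respecting both limits:
- tablet+textile+urn: length 17, insurance slots 22, value 48
- textile+urn: length 15, insurance slots 16, value 41
- textile+figurine: length 18, insurance slots 23, value 35
- tablet+textile: length 13, insurance slots 18, value 34
Best: 48 score.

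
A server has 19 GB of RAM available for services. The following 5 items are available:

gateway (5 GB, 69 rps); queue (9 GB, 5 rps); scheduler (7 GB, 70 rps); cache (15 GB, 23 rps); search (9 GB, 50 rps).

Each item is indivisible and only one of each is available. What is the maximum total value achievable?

139 rps

Check high-value combinations within 19 GB:
- gateway+scheduler: memory 5+7=12, value 69+70=139
- scheduler+search: memory 7+9=16, value 70+50=120
- gateway+search: memory 5+9=14, value 69+50=119
Best: 139 rps.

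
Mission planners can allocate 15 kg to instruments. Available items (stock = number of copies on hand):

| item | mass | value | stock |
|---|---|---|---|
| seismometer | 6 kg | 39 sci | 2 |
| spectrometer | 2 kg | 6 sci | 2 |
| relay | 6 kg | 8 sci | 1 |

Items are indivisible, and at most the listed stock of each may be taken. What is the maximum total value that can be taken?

Top feasible selections:
- 2×seismometer + 1×spectrometer: mass 14, value 84
- 2×seismometer: mass 12, value 78
- 1×seismometer + 1×spectrometer + 1×relay: mass 14, value 53
Best: 84 sci.

84 sci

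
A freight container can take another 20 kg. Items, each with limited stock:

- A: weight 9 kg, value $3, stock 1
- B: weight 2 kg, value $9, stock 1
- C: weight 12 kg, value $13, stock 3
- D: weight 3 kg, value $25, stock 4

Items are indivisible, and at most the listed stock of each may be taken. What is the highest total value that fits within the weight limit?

$109

Best selections within weight 20 and stock limits:
- 1×B + 4×D: weight 14, value 109
- 4×D: weight 12, value 100
- 1×A + 1×B + 3×D: weight 20, value 87
- 1×B + 3×D: weight 11, value 84
Best: $109.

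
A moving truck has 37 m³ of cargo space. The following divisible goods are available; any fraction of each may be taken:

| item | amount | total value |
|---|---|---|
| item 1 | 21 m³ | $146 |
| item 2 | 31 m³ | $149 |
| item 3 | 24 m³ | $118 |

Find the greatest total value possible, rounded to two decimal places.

Take in order of value per unit:
- item 1 (146/21 per unit): all 21 → value 146, running total 146.00
- item 3 (118/24 per unit): 16 of 24 → value 16×118/24 = 78.6667, running total 224.67
Total 224.67.

224.67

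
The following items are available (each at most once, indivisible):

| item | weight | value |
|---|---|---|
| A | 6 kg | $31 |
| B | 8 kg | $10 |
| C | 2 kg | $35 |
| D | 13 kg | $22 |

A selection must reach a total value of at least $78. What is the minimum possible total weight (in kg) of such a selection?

Subsets with value ≥ 78, sorted by total weight:
- A+C+D: weight 21, value 88
- A+B+C+D: weight 29, value 98
Minimum weight: 21 kg.

21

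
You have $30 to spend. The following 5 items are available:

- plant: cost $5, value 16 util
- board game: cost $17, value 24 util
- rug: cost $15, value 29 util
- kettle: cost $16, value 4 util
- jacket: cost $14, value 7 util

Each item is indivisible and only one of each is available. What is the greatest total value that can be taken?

Check high-value combinations within $30:
- plant+rug: cost 5+15=20, value 16+29=45
- plant+board game: cost 5+17=22, value 16+24=40
- rug+jacket: cost 15+14=29, value 29+7=36
Best: 45 util.

45 util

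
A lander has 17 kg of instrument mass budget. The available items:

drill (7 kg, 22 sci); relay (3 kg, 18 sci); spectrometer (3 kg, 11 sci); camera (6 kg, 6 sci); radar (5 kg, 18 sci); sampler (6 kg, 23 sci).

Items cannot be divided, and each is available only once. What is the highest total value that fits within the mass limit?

Check high-value combinations within 17 kg:
- relay+spectrometer+radar+sampler: mass 3+3+5+6=17, value 18+11+18+23=70
- drill+relay+sampler: mass 7+3+6=16, value 22+18+23=63
- relay+radar+sampler: mass 3+5+6=14, value 18+18+23=59
- drill+relay+radar: mass 7+3+5=15, value 22+18+18=58
- drill+spectrometer+sampler: mass 7+3+6=16, value 22+11+23=56
Best: 70 sci.

70 sci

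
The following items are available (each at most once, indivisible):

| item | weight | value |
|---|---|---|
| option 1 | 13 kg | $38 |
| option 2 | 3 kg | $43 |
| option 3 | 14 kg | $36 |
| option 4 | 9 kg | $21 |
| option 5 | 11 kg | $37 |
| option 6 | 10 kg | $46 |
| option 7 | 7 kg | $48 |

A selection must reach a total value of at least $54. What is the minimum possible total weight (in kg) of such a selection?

10

Subsets with value ≥ 54, sorted by total weight:
- option 2+option 7: weight 10, value 91
- option 2+option 4: weight 12, value 64
- option 2+option 6: weight 13, value 89
- option 2+option 5: weight 14, value 80
Minimum weight: 10 kg.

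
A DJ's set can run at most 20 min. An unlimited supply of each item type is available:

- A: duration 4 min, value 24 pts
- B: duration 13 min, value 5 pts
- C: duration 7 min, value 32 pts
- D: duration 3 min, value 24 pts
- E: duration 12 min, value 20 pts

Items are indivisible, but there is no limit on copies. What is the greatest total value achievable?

144 pts

Best value-per-unit is D at 24/3; filling with it alone gives 6×24 = 144.
Optimal mix: 2×A + 4×D → duration 20, value 144.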